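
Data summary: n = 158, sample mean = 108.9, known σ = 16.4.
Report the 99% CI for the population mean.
(105.54, 112.26)

z-interval (σ known):
z* = 2.576 for 99% confidence

Margin of error = z* · σ/√n = 2.576 · 16.4/√158 = 3.36

CI: (108.9 - 3.36, 108.9 + 3.36) = (105.54, 112.26)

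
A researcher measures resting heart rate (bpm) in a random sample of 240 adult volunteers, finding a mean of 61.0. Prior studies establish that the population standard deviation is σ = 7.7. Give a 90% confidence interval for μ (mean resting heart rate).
(60.18, 61.82)

z-interval (σ known):
z* = 1.645 for 90% confidence

Margin of error = z* · σ/√n = 1.645 · 7.7/√240 = 0.82

CI: (61.0 - 0.82, 61.0 + 0.82) = (60.18, 61.82)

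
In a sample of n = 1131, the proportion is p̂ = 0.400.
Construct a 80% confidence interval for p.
(0.381, 0.419)

Proportion CI:
SE = √(p̂(1-p̂)/n) = √(0.400 · 0.600 / 1131) = 0.01457

z* = 1.282
Margin = z* · SE = 1.282 · 0.01457 = 0.0187

CI: 0.400 ± 0.0187 = (0.381, 0.419)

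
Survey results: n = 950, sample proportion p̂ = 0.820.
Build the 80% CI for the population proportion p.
(0.804, 0.836)

Proportion CI:
SE = √(p̂(1-p̂)/n) = √(0.820 · 0.180 / 950) = 0.01246

z* = 1.282
Margin = z* · SE = 1.282 · 0.01246 = 0.0160

CI: 0.820 ± 0.0160 = (0.804, 0.836)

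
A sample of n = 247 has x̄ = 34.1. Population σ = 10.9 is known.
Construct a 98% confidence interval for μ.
(32.49, 35.71)

z-interval (σ known):
z* = 2.326 for 98% confidence

Margin of error = z* · σ/√n = 2.326 · 10.9/√247 = 1.61

CI: (34.1 - 1.61, 34.1 + 1.61) = (32.49, 35.71)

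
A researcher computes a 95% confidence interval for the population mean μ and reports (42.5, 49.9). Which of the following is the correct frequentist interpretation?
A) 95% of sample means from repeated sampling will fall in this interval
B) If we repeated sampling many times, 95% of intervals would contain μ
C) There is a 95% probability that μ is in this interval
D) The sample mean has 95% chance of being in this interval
B

A) Wrong — coverage applies to intervals containing μ, not to future x̄ values.
B) Correct — this is the frequentist long-run coverage interpretation.
C) Wrong — μ is fixed; the randomness lives in the interval, not in μ.
D) Wrong — x̄ is observed and sits in the interval by construction.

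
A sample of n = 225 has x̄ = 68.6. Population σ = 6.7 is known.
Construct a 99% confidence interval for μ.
(67.45, 69.75)

z-interval (σ known):
z* = 2.576 for 99% confidence

Margin of error = z* · σ/√n = 2.576 · 6.7/√225 = 1.15

CI: (68.6 - 1.15, 68.6 + 1.15) = (67.45, 69.75)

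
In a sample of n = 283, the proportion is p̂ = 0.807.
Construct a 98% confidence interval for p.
(0.752, 0.862)

Proportion CI:
SE = √(p̂(1-p̂)/n) = √(0.807 · 0.193 / 283) = 0.02346

z* = 2.326
Margin = z* · SE = 2.326 · 0.02346 = 0.0546

CI: 0.807 ± 0.0546 = (0.752, 0.862)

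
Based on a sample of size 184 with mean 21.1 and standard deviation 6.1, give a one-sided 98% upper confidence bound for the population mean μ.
μ ≤ 22.03

Upper bound (one-sided):
t* = 2.068 (one-sided for 98%)
Upper bound = x̄ + t* · s/√n = 21.1 + 2.068 · 6.1/√184 = 22.03

We are 98% confident that μ ≤ 22.03.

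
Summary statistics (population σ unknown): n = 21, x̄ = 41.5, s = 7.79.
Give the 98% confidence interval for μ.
(37.20, 45.80)

t-interval (σ unknown):
df = n - 1 = 20
t* = 2.528 for 98% confidence

Margin of error = t* · s/√n = 2.528 · 7.79/√21 = 4.30

CI: (37.20, 45.80)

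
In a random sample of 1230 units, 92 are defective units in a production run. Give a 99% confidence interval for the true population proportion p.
(0.055, 0.094)

Proportion CI:
p̂ = 92/1230 = 0.07480
SE = √(p̂(1-p̂)/n) = √(0.07480 · 0.92520 / 1230) = 0.00750

z* = 2.576
Margin = z* · SE = 2.576 · 0.00750 = 0.0193

CI: 0.07480 ± 0.0193 = (0.055, 0.094)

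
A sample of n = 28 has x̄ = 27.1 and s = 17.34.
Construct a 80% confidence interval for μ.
(22.79, 31.41)

t-interval (σ unknown):
df = n - 1 = 27
t* = 1.314 for 80% confidence

Margin of error = t* · s/√n = 1.314 · 17.34/√28 = 4.31

CI: (22.79, 31.41)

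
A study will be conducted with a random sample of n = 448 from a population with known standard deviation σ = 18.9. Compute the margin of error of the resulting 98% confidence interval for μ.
Margin of error = 2.08

Margin of error = z* · σ/√n
= 2.326 · 18.9/√448
= 2.326 · 18.9/21.1660
= 2.08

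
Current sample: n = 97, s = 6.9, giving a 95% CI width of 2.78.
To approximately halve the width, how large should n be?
n ≈ 388

CI width ∝ 1/√n
To reduce width by factor 2, need √n to grow by 2 → need 2² = 4 times as many samples.

Current: n = 97, width = 2.78
New: n = 388, width ≈ 1.38

Width reduced by factor of 2.78/1.38 = 2.01.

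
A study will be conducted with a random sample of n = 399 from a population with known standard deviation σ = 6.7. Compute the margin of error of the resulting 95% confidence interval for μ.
Margin of error = 0.66

Margin of error = z* · σ/√n
= 1.960 · 6.7/√399
= 1.960 · 6.7/19.9750
= 0.66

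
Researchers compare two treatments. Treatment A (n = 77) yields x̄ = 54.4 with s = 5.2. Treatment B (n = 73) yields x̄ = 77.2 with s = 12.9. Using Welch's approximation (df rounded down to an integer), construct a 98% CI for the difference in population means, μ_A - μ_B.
(-26.64, -18.96)

Difference: x̄₁ - x̄₂ = -22.80
SE = √(s₁²/n₁ + s₂²/n₂) = √(5.2²/77 + 12.9²/73) = 1.6220
df = 93.78 → 93 (Welch–Satterthwaite, rounded down)
t* = 2.367

CI: -22.80 ± 2.367 · 1.6220 = -22.80 ± 3.84 = (-26.64, -18.96)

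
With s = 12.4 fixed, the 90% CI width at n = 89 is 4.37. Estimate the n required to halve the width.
n ≈ 356

CI width ∝ 1/√n
To reduce width by factor 2, need √n to grow by 2 → need 2² = 4 times as many samples.

Current: n = 89, width = 4.37
New: n = 356, width ≈ 2.17

Width reduced by factor of 4.37/2.17 = 2.01.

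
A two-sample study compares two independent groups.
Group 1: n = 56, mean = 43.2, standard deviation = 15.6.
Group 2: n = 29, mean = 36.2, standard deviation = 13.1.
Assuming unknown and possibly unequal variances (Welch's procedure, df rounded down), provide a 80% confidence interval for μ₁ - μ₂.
(2.85, 11.15)

Difference: x̄₁ - x̄₂ = 7.00
SE = √(s₁²/n₁ + s₂²/n₂) = √(15.6²/56 + 13.1²/29) = 3.2036
df = 66.08 → 66 (Welch–Satterthwaite, rounded down)
t* = 1.295

CI: 7.00 ± 1.295 · 3.2036 = 7.00 ± 4.15 = (2.85, 11.15)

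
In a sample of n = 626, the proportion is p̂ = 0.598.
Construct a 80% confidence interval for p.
(0.573, 0.623)

Proportion CI:
SE = √(p̂(1-p̂)/n) = √(0.598 · 0.402 / 626) = 0.01960

z* = 1.282
Margin = z* · SE = 1.282 · 0.01960 = 0.0251

CI: 0.598 ± 0.0251 = (0.573, 0.623)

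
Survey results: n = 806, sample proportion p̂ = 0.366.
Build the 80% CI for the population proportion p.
(0.344, 0.388)

Proportion CI:
SE = √(p̂(1-p̂)/n) = √(0.366 · 0.634 / 806) = 0.01697

z* = 1.282
Margin = z* · SE = 1.282 · 0.01697 = 0.0218

CI: 0.366 ± 0.0218 = (0.344, 0.388)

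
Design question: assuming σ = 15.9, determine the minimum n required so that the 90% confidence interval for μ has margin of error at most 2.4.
n ≥ 119

For margin E ≤ 2.4:
n ≥ (z* · σ / E)²
n ≥ (1.645 · 15.9 / 2.4)²
n ≥ 118.77

Minimum n = 119 (rounding up)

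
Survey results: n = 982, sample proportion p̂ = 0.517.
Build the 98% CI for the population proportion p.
(0.480, 0.554)

Proportion CI:
SE = √(p̂(1-p̂)/n) = √(0.517 · 0.483 / 982) = 0.01595

z* = 2.326
Margin = z* · SE = 2.326 · 0.01595 = 0.0371

CI: 0.517 ± 0.0371 = (0.480, 0.554)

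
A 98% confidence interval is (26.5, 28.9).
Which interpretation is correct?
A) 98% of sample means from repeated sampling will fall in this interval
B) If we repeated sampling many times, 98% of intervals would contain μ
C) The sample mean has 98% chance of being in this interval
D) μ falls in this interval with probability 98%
B

A) Wrong — coverage applies to intervals containing μ, not to future x̄ values.
B) Correct — this is the frequentist long-run coverage interpretation.
C) Wrong — x̄ is observed and sits in the interval by construction.
D) Wrong — μ is fixed; the randomness lives in the interval, not in μ.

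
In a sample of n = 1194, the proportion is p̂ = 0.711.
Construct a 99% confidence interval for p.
(0.677, 0.745)

Proportion CI:
SE = √(p̂(1-p̂)/n) = √(0.711 · 0.289 / 1194) = 0.01312

z* = 2.576
Margin = z* · SE = 2.576 · 0.01312 = 0.0338

CI: 0.711 ± 0.0338 = (0.677, 0.745)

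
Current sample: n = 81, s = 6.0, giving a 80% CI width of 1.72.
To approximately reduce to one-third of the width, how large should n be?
n ≈ 729

CI width ∝ 1/√n
To reduce width by factor 3, need √n to grow by 3 → need 3² = 9 times as many samples.

Current: n = 81, width = 1.72
New: n = 729, width ≈ 0.57

Width reduced by factor of 1.72/0.57 = 3.02.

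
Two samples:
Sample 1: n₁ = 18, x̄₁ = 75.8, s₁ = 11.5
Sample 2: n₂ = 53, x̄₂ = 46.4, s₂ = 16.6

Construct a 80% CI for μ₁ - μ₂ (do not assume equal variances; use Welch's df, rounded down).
(24.79, 34.01)

Difference: x̄₁ - x̄₂ = 29.40
SE = √(s₁²/n₁ + s₂²/n₂) = √(11.5²/18 + 16.6²/53) = 3.5421
df = 42.60 → 42 (Welch–Satterthwaite, rounded down)
t* = 1.302

CI: 29.40 ± 1.302 · 3.5421 = 29.40 ± 4.61 = (24.79, 34.01)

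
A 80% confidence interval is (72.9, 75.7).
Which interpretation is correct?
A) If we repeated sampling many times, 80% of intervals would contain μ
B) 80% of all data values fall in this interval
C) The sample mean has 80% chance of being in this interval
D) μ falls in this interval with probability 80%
A

A) Correct — this is the frequentist long-run coverage interpretation.
B) Wrong — a CI is about the parameter μ, not individual data values.
C) Wrong — x̄ is observed and sits in the interval by construction.
D) Wrong — μ is fixed; the randomness lives in the interval, not in μ.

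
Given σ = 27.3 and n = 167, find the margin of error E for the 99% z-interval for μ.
Margin of error = 5.44

Margin of error = z* · σ/√n
= 2.576 · 27.3/√167
= 2.576 · 27.3/12.9228
= 5.44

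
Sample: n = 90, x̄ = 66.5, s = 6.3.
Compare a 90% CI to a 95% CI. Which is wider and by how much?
95% CI is wider by 0.43

df = 89
90% CI: t* = 1.662, (65.40, 67.60), width = 2 · t* · s/√n = 2.21
95% CI: t* = 1.987, (65.18, 67.82), width = 2 · t* · s/√n = 2.64

The 95% CI is wider by 2.64 - 2.21 = 0.43.
Higher confidence requires a wider interval.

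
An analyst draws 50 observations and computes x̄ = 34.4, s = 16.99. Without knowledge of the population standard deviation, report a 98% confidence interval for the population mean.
(28.62, 40.18)

t-interval (σ unknown):
df = n - 1 = 49
t* = 2.405 for 98% confidence

Margin of error = t* · s/√n = 2.405 · 16.99/√50 = 5.78

CI: (28.62, 40.18)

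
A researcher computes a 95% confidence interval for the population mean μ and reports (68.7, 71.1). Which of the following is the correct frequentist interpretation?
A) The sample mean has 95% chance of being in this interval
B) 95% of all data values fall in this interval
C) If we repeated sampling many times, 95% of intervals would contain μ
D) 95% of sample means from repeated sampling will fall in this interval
C

A) Wrong — x̄ is observed and sits in the interval by construction.
B) Wrong — a CI is about the parameter μ, not individual data values.
C) Correct — this is the frequentist long-run coverage interpretation.
D) Wrong — coverage applies to intervals containing μ, not to future x̄ values.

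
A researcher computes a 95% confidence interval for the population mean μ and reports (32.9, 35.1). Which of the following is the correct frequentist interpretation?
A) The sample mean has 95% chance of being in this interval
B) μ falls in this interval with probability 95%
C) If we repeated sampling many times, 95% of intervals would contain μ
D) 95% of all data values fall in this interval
C

A) Wrong — x̄ is observed and sits in the interval by construction.
B) Wrong — μ is fixed; the randomness lives in the interval, not in μ.
C) Correct — this is the frequentist long-run coverage interpretation.
D) Wrong — a CI is about the parameter μ, not individual data values.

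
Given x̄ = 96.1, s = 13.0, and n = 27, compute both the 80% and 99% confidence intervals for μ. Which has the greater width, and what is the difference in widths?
99% CI is wider by 7.33

df = 26
80% CI: t* = 1.315, (92.81, 99.39), width = 2 · t* · s/√n = 6.58
99% CI: t* = 2.779, (89.15, 103.05), width = 2 · t* · s/√n = 13.91

The 99% CI is wider by 13.91 - 6.58 = 7.33.
Higher confidence requires a wider interval.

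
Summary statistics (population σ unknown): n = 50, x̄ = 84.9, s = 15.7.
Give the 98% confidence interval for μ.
(79.56, 90.24)

t-interval (σ unknown):
df = n - 1 = 49
t* = 2.405 for 98% confidence

Margin of error = t* · s/√n = 2.405 · 15.7/√50 = 5.34

CI: (79.56, 90.24)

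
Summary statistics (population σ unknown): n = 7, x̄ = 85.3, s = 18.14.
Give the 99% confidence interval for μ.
(59.88, 110.72)

t-interval (σ unknown):
df = n - 1 = 6
t* = 3.707 for 99% confidence

Margin of error = t* · s/√n = 3.707 · 18.14/√7 = 25.42

CI: (59.88, 110.72)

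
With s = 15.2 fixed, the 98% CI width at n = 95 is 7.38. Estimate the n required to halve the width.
n ≈ 380

CI width ∝ 1/√n
To reduce width by factor 2, need √n to grow by 2 → need 2² = 4 times as many samples.

Current: n = 95, width = 7.38
New: n = 380, width ≈ 3.64

Width reduced by factor of 7.38/3.64 = 2.03.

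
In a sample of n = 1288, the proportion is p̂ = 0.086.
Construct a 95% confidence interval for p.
(0.071, 0.101)

Proportion CI:
SE = √(p̂(1-p̂)/n) = √(0.086 · 0.914 / 1288) = 0.00781

z* = 1.960
Margin = z* · SE = 1.960 · 0.00781 = 0.0153

CI: 0.086 ± 0.0153 = (0.071, 0.101)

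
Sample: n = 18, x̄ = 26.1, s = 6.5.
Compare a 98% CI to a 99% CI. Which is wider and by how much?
99% CI is wider by 1.01

df = 17
98% CI: t* = 2.567, (22.17, 30.03), width = 2 · t* · s/√n = 7.87
99% CI: t* = 2.898, (21.66, 30.54), width = 2 · t* · s/√n = 8.88

The 99% CI is wider by 8.88 - 7.87 = 1.01.
Higher confidence requires a wider interval.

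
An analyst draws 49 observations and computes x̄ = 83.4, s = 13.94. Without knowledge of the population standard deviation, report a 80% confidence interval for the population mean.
(80.81, 85.99)

t-interval (σ unknown):
df = n - 1 = 48
t* = 1.299 for 80% confidence

Margin of error = t* · s/√n = 1.299 · 13.94/√49 = 2.59

CI: (80.81, 85.99)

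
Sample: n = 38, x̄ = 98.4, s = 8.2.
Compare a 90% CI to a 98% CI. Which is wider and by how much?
98% CI is wider by 1.98

df = 37
90% CI: t* = 1.687, (96.16, 100.64), width = 2 · t* · s/√n = 4.49
98% CI: t* = 2.431, (95.17, 101.63), width = 2 · t* · s/√n = 6.47

The 98% CI is wider by 6.47 - 4.49 = 1.98.
Higher confidence requires a wider interval.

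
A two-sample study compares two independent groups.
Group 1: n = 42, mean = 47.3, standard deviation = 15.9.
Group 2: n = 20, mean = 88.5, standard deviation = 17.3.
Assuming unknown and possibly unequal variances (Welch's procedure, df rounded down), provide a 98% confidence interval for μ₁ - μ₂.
(-52.38, -30.02)

Difference: x̄₁ - x̄₂ = -41.20
SE = √(s₁²/n₁ + s₂²/n₂) = √(15.9²/42 + 17.3²/20) = 4.5808
df = 34.75 → 34 (Welch–Satterthwaite, rounded down)
t* = 2.441

CI: -41.20 ± 2.441 · 4.5808 = -41.20 ± 11.18 = (-52.38, -30.02)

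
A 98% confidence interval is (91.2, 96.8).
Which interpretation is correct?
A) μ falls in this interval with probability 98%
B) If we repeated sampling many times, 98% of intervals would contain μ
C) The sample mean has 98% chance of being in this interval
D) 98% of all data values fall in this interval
B

A) Wrong — μ is fixed; the randomness lives in the interval, not in μ.
B) Correct — this is the frequentist long-run coverage interpretation.
C) Wrong — x̄ is observed and sits in the interval by construction.
D) Wrong — a CI is about the parameter μ, not individual data values.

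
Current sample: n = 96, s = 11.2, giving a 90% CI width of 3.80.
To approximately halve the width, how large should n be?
n ≈ 384

CI width ∝ 1/√n
To reduce width by factor 2, need √n to grow by 2 → need 2² = 4 times as many samples.

Current: n = 96, width = 3.80
New: n = 384, width ≈ 1.88

Width reduced by factor of 3.80/1.88 = 2.02.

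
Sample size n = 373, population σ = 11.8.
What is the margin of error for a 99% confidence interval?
Margin of error = 1.57

Margin of error = z* · σ/√n
= 2.576 · 11.8/√373
= 2.576 · 11.8/19.3132
= 1.57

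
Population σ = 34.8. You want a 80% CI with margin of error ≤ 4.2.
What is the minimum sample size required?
n ≥ 113

For margin E ≤ 4.2:
n ≥ (z* · σ / E)²
n ≥ (1.282 · 34.8 / 4.2)²
n ≥ 112.83

Minimum n = 113 (rounding up)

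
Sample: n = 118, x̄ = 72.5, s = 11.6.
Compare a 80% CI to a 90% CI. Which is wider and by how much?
90% CI is wider by 0.79

df = 117
80% CI: t* = 1.289, (71.12, 73.88), width = 2 · t* · s/√n = 2.75
90% CI: t* = 1.658, (70.73, 74.27), width = 2 · t* · s/√n = 3.54

The 90% CI is wider by 3.54 - 2.75 = 0.79.
Higher confidence requires a wider interval.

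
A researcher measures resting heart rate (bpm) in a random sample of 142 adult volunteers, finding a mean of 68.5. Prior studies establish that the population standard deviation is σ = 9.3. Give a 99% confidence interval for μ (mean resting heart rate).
(66.49, 70.51)

z-interval (σ known):
z* = 2.576 for 99% confidence

Margin of error = z* · σ/√n = 2.576 · 9.3/√142 = 2.01

CI: (68.5 - 2.01, 68.5 + 2.01) = (66.49, 70.51)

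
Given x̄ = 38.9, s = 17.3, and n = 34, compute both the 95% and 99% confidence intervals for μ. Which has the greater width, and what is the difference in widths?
99% CI is wider by 4.14

df = 33
95% CI: t* = 2.035, (32.86, 44.94), width = 2 · t* · s/√n = 12.08
99% CI: t* = 2.733, (30.79, 47.01), width = 2 · t* · s/√n = 16.22

The 99% CI is wider by 16.22 - 12.08 = 4.14.
Higher confidence requires a wider interval.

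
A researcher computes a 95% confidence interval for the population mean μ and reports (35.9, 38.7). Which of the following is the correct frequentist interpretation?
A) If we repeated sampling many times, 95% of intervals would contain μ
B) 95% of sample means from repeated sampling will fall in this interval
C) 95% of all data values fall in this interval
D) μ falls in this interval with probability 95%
A

A) Correct — this is the frequentist long-run coverage interpretation.
B) Wrong — coverage applies to intervals containing μ, not to future x̄ values.
C) Wrong — a CI is about the parameter μ, not individual data values.
D) Wrong — μ is fixed; the randomness lives in the interval, not in μ.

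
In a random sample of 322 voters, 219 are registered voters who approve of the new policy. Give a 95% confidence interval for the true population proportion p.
(0.629, 0.731)

Proportion CI:
p̂ = 219/322 = 0.68012
SE = √(p̂(1-p̂)/n) = √(0.68012 · 0.31988 / 322) = 0.02599

z* = 1.960
Margin = z* · SE = 1.960 · 0.02599 = 0.0509

CI: 0.68012 ± 0.0509 = (0.629, 0.731)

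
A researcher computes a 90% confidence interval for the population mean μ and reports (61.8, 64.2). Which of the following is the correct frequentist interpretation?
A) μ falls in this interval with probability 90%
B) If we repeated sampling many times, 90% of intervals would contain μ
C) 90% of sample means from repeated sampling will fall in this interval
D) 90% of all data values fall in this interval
B

A) Wrong — μ is fixed; the randomness lives in the interval, not in μ.
B) Correct — this is the frequentist long-run coverage interpretation.
C) Wrong — coverage applies to intervals containing μ, not to future x̄ values.
D) Wrong — a CI is about the parameter μ, not individual data values.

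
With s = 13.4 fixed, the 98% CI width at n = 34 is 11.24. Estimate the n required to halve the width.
n ≈ 136

CI width ∝ 1/√n
To reduce width by factor 2, need √n to grow by 2 → need 2² = 4 times as many samples.

Current: n = 34, width = 11.24
New: n = 136, width ≈ 5.41

Width reduced by factor of 11.24/5.41 = 2.08.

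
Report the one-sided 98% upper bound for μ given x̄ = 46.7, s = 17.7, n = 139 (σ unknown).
μ ≤ 49.81

Upper bound (one-sided):
t* = 2.073 (one-sided for 98%)
Upper bound = x̄ + t* · s/√n = 46.7 + 2.073 · 17.7/√139 = 49.81

We are 98% confident that μ ≤ 49.81.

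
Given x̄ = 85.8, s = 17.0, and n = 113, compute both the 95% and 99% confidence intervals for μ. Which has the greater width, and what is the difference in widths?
99% CI is wider by 2.04

df = 112
95% CI: t* = 1.981, (82.63, 88.97), width = 2 · t* · s/√n = 6.34
99% CI: t* = 2.620, (81.61, 89.99), width = 2 · t* · s/√n = 8.38

The 99% CI is wider by 8.38 - 6.34 = 2.04.
Higher confidence requires a wider interval.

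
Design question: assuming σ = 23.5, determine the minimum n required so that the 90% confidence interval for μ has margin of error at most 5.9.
n ≥ 43

For margin E ≤ 5.9:
n ≥ (z* · σ / E)²
n ≥ (1.645 · 23.5 / 5.9)²
n ≥ 42.93

Minimum n = 43 (rounding up)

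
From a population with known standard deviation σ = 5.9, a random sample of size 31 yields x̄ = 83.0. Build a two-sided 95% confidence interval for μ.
(80.92, 85.08)

z-interval (σ known):
z* = 1.960 for 95% confidence

Margin of error = z* · σ/√n = 1.960 · 5.9/√31 = 2.08

CI: (83.0 - 2.08, 83.0 + 2.08) = (80.92, 85.08)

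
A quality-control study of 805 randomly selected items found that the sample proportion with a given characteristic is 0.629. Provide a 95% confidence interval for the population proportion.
(0.596, 0.662)

Proportion CI:
SE = √(p̂(1-p̂)/n) = √(0.629 · 0.371 / 805) = 0.01703

z* = 1.960
Margin = z* · SE = 1.960 · 0.01703 = 0.0334

CI: 0.629 ± 0.0334 = (0.596, 0.662)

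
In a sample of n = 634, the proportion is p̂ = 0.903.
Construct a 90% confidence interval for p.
(0.884, 0.922)

Proportion CI:
SE = √(p̂(1-p̂)/n) = √(0.903 · 0.097 / 634) = 0.01175

z* = 1.645
Margin = z* · SE = 1.645 · 0.01175 = 0.0193

CI: 0.903 ± 0.0193 = (0.884, 0.922)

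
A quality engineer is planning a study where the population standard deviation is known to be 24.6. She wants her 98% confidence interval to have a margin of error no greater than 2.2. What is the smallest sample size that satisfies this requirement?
n ≥ 677

For margin E ≤ 2.2:
n ≥ (z* · σ / E)²
n ≥ (2.326 · 24.6 / 2.2)²
n ≥ 676.46

Minimum n = 677 (rounding up)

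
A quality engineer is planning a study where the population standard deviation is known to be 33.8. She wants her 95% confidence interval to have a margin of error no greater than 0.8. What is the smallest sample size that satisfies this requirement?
n ≥ 6858

For margin E ≤ 0.8:
n ≥ (z* · σ / E)²
n ≥ (1.960 · 33.8 / 0.8)²
n ≥ 6857.50

Minimum n = 6858 (rounding up)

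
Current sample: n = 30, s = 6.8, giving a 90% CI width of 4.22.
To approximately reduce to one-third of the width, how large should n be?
n ≈ 270

CI width ∝ 1/√n
To reduce width by factor 3, need √n to grow by 3 → need 3² = 9 times as many samples.

Current: n = 30, width = 4.22
New: n = 270, width ≈ 1.37

Width reduced by factor of 4.22/1.37 = 3.08.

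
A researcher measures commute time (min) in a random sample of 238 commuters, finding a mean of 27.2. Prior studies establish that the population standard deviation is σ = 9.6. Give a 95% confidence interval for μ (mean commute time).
(25.98, 28.42)

z-interval (σ known):
z* = 1.960 for 95% confidence

Margin of error = z* · σ/√n = 1.960 · 9.6/√238 = 1.22

CI: (27.2 - 1.22, 27.2 + 1.22) = (25.98, 28.42)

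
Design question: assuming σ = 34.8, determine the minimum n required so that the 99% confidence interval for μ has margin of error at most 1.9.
n ≥ 2227

For margin E ≤ 1.9:
n ≥ (z* · σ / E)²
n ≥ (2.576 · 34.8 / 1.9)²
n ≥ 2226.09

Minimum n = 2227 (rounding up)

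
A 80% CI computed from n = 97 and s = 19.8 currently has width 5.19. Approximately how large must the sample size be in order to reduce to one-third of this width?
n ≈ 873

CI width ∝ 1/√n
To reduce width by factor 3, need √n to grow by 3 → need 3² = 9 times as many samples.

Current: n = 97, width = 5.19
New: n = 873, width ≈ 1.72

Width reduced by factor of 5.19/1.72 = 3.02.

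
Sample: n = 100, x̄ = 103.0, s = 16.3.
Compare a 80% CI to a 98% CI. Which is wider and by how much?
98% CI is wider by 3.50

df = 99
80% CI: t* = 1.290, (100.90, 105.10), width = 2 · t* · s/√n = 4.21
98% CI: t* = 2.365, (99.15, 106.85), width = 2 · t* · s/√n = 7.71

The 98% CI is wider by 7.71 - 4.21 = 3.50.
Higher confidence requires a wider interval.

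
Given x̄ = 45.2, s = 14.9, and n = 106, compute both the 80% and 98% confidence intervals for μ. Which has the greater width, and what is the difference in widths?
98% CI is wider by 3.11

df = 105
80% CI: t* = 1.290, (43.33, 47.07), width = 2 · t* · s/√n = 3.73
98% CI: t* = 2.362, (41.78, 48.62), width = 2 · t* · s/√n = 6.84

The 98% CI is wider by 6.84 - 3.73 = 3.11.
Higher confidence requires a wider interval.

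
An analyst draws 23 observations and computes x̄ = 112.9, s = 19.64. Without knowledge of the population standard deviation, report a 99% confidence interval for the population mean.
(101.36, 124.44)

t-interval (σ unknown):
df = n - 1 = 22
t* = 2.819 for 99% confidence

Margin of error = t* · s/√n = 2.819 · 19.64/√23 = 11.54

CI: (101.36, 124.44)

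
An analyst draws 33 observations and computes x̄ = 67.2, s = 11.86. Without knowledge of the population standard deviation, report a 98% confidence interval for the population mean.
(62.14, 72.26)

t-interval (σ unknown):
df = n - 1 = 32
t* = 2.449 for 98% confidence

Margin of error = t* · s/√n = 2.449 · 11.86/√33 = 5.06

CI: (62.14, 72.26)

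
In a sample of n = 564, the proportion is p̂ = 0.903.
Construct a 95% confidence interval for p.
(0.879, 0.927)

Proportion CI:
SE = √(p̂(1-p̂)/n) = √(0.903 · 0.097 / 564) = 0.01246

z* = 1.960
Margin = z* · SE = 1.960 · 0.01246 = 0.0244

CI: 0.903 ± 0.0244 = (0.879, 0.927)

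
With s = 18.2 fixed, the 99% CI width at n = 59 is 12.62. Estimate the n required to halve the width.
n ≈ 236

CI width ∝ 1/√n
To reduce width by factor 2, need √n to grow by 2 → need 2² = 4 times as many samples.

Current: n = 59, width = 12.62
New: n = 236, width ≈ 6.15

Width reduced by factor of 12.62/6.15 = 2.05.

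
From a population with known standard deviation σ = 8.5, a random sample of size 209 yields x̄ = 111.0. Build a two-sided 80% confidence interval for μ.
(110.25, 111.75)

z-interval (σ known):
z* = 1.282 for 80% confidence

Margin of error = z* · σ/√n = 1.282 · 8.5/√209 = 0.75

CI: (111.0 - 0.75, 111.0 + 0.75) = (110.25, 111.75)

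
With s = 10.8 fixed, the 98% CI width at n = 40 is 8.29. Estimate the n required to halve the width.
n ≈ 160

CI width ∝ 1/√n
To reduce width by factor 2, need √n to grow by 2 → need 2² = 4 times as many samples.

Current: n = 40, width = 8.29
New: n = 160, width ≈ 4.01

Width reduced by factor of 8.29/4.01 = 2.07.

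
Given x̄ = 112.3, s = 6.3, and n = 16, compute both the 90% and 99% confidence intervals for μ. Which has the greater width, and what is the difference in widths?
99% CI is wider by 3.76

df = 15
90% CI: t* = 1.753, (109.54, 115.06), width = 2 · t* · s/√n = 5.52
99% CI: t* = 2.947, (107.66, 116.94), width = 2 · t* · s/√n = 9.28

The 99% CI is wider by 9.28 - 5.52 = 3.76.
Higher confidence requires a wider interval.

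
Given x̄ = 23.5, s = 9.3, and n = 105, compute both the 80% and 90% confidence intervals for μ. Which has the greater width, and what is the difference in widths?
90% CI is wider by 0.67

df = 104
80% CI: t* = 1.290, (22.33, 24.67), width = 2 · t* · s/√n = 2.34
90% CI: t* = 1.660, (21.99, 25.01), width = 2 · t* · s/√n = 3.01

The 90% CI is wider by 3.01 - 2.34 = 0.67.
Higher confidence requires a wider interval.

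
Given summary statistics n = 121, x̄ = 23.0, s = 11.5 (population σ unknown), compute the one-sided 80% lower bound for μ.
μ ≥ 22.12

Lower bound (one-sided):
t* = 0.845 (one-sided for 80%)
Lower bound = x̄ - t* · s/√n = 23.0 - 0.845 · 11.5/√121 = 22.12

We are 80% confident that μ ≥ 22.12.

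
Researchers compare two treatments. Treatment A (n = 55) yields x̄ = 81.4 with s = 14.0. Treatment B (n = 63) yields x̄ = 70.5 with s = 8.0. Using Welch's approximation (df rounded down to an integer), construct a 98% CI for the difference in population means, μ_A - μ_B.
(5.82, 15.98)

Difference: x̄₁ - x̄₂ = 10.90
SE = √(s₁²/n₁ + s₂²/n₂) = √(14.0²/55 + 8.0²/63) = 2.1400
df = 83.28 → 83 (Welch–Satterthwaite, rounded down)
t* = 2.372

CI: 10.90 ± 2.372 · 2.1400 = 10.90 ± 5.08 = (5.82, 15.98)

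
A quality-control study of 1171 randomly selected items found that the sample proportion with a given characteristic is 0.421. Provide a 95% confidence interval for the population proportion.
(0.393, 0.449)

Proportion CI:
SE = √(p̂(1-p̂)/n) = √(0.421 · 0.579 / 1171) = 0.01443

z* = 1.960
Margin = z* · SE = 1.960 · 0.01443 = 0.0283

CI: 0.421 ± 0.0283 = (0.393, 0.449)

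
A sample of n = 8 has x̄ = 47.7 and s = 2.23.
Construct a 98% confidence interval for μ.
(45.34, 50.06)

t-interval (σ unknown):
df = n - 1 = 7
t* = 2.998 for 98% confidence

Margin of error = t* · s/√n = 2.998 · 2.23/√8 = 2.36

CI: (45.34, 50.06)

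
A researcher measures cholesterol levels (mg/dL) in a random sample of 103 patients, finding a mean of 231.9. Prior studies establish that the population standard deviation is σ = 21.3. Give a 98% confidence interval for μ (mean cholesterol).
(227.02, 236.78)

z-interval (σ known):
z* = 2.326 for 98% confidence

Margin of error = z* · σ/√n = 2.326 · 21.3/√103 = 4.88

CI: (231.9 - 4.88, 231.9 + 4.88) = (227.02, 236.78)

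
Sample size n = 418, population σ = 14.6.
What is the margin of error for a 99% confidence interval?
Margin of error = 1.84

Margin of error = z* · σ/√n
= 2.576 · 14.6/√418
= 2.576 · 14.6/20.4450
= 1.84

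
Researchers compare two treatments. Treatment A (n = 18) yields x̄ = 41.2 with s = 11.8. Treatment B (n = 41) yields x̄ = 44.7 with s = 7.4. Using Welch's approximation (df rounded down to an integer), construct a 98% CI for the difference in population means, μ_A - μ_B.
(-11.03, 4.03)

Difference: x̄₁ - x̄₂ = -3.50
SE = √(s₁²/n₁ + s₂²/n₂) = √(11.8²/18 + 7.4²/41) = 3.0118
df = 23.08 → 23 (Welch–Satterthwaite, rounded down)
t* = 2.500

CI: -3.50 ± 2.500 · 3.0118 = -3.50 ± 7.53 = (-11.03, 4.03)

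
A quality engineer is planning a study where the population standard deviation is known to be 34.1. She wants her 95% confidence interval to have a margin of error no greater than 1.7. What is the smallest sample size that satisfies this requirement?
n ≥ 1546

For margin E ≤ 1.7:
n ≥ (z* · σ / E)²
n ≥ (1.960 · 34.1 / 1.7)²
n ≥ 1545.69

Minimum n = 1546 (rounding up)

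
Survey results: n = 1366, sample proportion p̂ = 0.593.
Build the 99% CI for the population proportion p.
(0.559, 0.627)

Proportion CI:
SE = √(p̂(1-p̂)/n) = √(0.593 · 0.407 / 1366) = 0.01329

z* = 2.576
Margin = z* · SE = 2.576 · 0.01329 = 0.0342

CI: 0.593 ± 0.0342 = (0.559, 0.627)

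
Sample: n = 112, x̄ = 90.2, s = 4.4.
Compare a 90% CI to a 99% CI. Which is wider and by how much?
99% CI is wider by 0.80

df = 111
90% CI: t* = 1.659, (89.51, 90.89), width = 2 · t* · s/√n = 1.38
99% CI: t* = 2.621, (89.11, 91.29), width = 2 · t* · s/√n = 2.18

The 99% CI is wider by 2.18 - 1.38 = 0.80.
Higher confidence requires a wider interval.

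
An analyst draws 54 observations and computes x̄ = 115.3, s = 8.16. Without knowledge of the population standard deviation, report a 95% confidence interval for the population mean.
(113.07, 117.53)

t-interval (σ unknown):
df = n - 1 = 53
t* = 2.006 for 95% confidence

Margin of error = t* · s/√n = 2.006 · 8.16/√54 = 2.23

CI: (113.07, 117.53)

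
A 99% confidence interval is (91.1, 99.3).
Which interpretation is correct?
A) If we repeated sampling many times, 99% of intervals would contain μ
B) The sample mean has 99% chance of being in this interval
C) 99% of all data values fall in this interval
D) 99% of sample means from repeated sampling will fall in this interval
A

A) Correct — this is the frequentist long-run coverage interpretation.
B) Wrong — x̄ is observed and sits in the interval by construction.
C) Wrong — a CI is about the parameter μ, not individual data values.
D) Wrong — coverage applies to intervals containing μ, not to future x̄ values.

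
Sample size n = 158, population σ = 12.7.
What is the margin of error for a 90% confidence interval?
Margin of error = 1.66

Margin of error = z* · σ/√n
= 1.645 · 12.7/√158
= 1.645 · 12.7/12.5698
= 1.66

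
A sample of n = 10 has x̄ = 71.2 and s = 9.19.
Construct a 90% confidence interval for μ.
(65.87, 76.53)

t-interval (σ unknown):
df = n - 1 = 9
t* = 1.833 for 90% confidence

Margin of error = t* · s/√n = 1.833 · 9.19/√10 = 5.33

CI: (65.87, 76.53)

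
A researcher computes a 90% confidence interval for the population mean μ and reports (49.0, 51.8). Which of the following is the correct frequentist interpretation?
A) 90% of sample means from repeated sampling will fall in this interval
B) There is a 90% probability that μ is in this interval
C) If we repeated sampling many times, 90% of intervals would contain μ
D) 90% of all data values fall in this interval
C

A) Wrong — coverage applies to intervals containing μ, not to future x̄ values.
B) Wrong — μ is fixed; the randomness lives in the interval, not in μ.
C) Correct — this is the frequentist long-run coverage interpretation.
D) Wrong — a CI is about the parameter μ, not individual data values.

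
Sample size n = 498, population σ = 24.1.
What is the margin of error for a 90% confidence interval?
Margin of error = 1.78

Margin of error = z* · σ/√n
= 1.645 · 24.1/√498
= 1.645 · 24.1/22.3159
= 1.78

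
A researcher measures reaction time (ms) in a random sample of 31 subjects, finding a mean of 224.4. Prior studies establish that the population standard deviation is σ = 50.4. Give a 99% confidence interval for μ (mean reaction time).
(201.08, 247.72)

z-interval (σ known):
z* = 2.576 for 99% confidence

Margin of error = z* · σ/√n = 2.576 · 50.4/√31 = 23.32

CI: (224.4 - 23.32, 224.4 + 23.32) = (201.08, 247.72)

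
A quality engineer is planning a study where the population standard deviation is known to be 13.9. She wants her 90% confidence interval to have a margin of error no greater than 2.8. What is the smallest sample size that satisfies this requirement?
n ≥ 67

For margin E ≤ 2.8:
n ≥ (z* · σ / E)²
n ≥ (1.645 · 13.9 / 2.8)²
n ≥ 66.69

Minimum n = 67 (rounding up)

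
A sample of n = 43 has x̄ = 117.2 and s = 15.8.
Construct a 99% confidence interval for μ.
(110.70, 123.70)

t-interval (σ unknown):
df = n - 1 = 42
t* = 2.698 for 99% confidence

Margin of error = t* · s/√n = 2.698 · 15.8/√43 = 6.50

CI: (110.70, 123.70)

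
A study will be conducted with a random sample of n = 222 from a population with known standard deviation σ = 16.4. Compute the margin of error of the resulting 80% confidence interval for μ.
Margin of error = 1.41

Margin of error = z* · σ/√n
= 1.282 · 16.4/√222
= 1.282 · 16.4/14.8997
= 1.41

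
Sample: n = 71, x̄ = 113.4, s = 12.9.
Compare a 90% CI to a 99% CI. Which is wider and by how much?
99% CI is wider by 3.01

df = 70
90% CI: t* = 1.667, (110.85, 115.95), width = 2 · t* · s/√n = 5.10
99% CI: t* = 2.648, (109.35, 117.45), width = 2 · t* · s/√n = 8.11

The 99% CI is wider by 8.11 - 5.10 = 3.01.
Higher confidence requires a wider interval.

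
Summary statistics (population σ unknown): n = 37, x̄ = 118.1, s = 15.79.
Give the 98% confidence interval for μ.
(111.78, 124.42)

t-interval (σ unknown):
df = n - 1 = 36
t* = 2.434 for 98% confidence

Margin of error = t* · s/√n = 2.434 · 15.79/√37 = 6.32

CI: (111.78, 124.42)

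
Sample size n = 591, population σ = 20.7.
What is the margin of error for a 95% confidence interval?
Margin of error = 1.67

Margin of error = z* · σ/√n
= 1.960 · 20.7/√591
= 1.960 · 20.7/24.3105
= 1.67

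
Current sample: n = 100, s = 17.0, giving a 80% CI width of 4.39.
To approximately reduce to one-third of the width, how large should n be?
n ≈ 900

CI width ∝ 1/√n
To reduce width by factor 3, need √n to grow by 3 → need 3² = 9 times as many samples.

Current: n = 100, width = 4.39
New: n = 900, width ≈ 1.45

Width reduced by factor of 4.39/1.45 = 3.03.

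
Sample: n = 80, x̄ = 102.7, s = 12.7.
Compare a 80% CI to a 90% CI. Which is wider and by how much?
90% CI is wider by 1.06

df = 79
80% CI: t* = 1.292, (100.87, 104.53), width = 2 · t* · s/√n = 3.67
90% CI: t* = 1.664, (100.34, 105.06), width = 2 · t* · s/√n = 4.73

The 90% CI is wider by 4.73 - 3.67 = 1.06.
Higher confidence requires a wider interval.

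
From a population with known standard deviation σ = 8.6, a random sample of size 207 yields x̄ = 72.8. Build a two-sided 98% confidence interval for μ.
(71.41, 74.19)

z-interval (σ known):
z* = 2.326 for 98% confidence

Margin of error = z* · σ/√n = 2.326 · 8.6/√207 = 1.39

CI: (72.8 - 1.39, 72.8 + 1.39) = (71.41, 74.19)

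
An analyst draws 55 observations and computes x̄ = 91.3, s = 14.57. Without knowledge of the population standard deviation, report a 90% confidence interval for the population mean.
(88.01, 94.59)

t-interval (σ unknown):
df = n - 1 = 54
t* = 1.674 for 90% confidence

Margin of error = t* · s/√n = 1.674 · 14.57/√55 = 3.29

CI: (88.01, 94.59)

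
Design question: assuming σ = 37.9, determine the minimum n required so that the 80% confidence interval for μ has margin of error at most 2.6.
n ≥ 350

For margin E ≤ 2.6:
n ≥ (z* · σ / E)²
n ≥ (1.282 · 37.9 / 2.6)²
n ≥ 349.23

Minimum n = 350 (rounding up)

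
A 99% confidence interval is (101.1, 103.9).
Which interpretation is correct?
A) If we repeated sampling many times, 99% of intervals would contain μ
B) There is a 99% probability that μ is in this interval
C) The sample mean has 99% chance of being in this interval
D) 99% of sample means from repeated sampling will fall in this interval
A

A) Correct — this is the frequentist long-run coverage interpretation.
B) Wrong — μ is fixed; the randomness lives in the interval, not in μ.
C) Wrong — x̄ is observed and sits in the interval by construction.
D) Wrong — coverage applies to intervals containing μ, not to future x̄ values.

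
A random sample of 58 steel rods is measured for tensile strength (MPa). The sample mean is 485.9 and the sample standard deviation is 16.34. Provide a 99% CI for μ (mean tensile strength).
(480.18, 491.62)

t-interval (σ unknown):
df = n - 1 = 57
t* = 2.665 for 99% confidence

Margin of error = t* · s/√n = 2.665 · 16.34/√58 = 5.72

CI: (480.18, 491.62)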